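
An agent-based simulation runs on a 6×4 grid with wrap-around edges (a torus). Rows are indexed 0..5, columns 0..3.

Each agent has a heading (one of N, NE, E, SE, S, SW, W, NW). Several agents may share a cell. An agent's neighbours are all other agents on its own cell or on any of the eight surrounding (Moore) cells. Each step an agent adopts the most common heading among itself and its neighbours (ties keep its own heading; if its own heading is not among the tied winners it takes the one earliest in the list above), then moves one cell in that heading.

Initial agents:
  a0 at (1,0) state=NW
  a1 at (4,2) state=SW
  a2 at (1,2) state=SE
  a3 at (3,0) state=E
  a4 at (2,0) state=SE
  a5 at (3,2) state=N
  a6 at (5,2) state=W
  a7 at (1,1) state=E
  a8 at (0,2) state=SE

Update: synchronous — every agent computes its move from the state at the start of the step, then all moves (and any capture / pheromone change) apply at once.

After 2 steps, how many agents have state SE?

t=1: a0@(0,3):NW a1@(5,1):SW a2@(2,3):SE a3@(3,1):E a4@(2,1):E a5@(2,2):N a6@(5,1):W a7@(2,2):SE a8@(1,3):SE
t=2: a0@(5,2):NW a1@(0,0):SW a2@(3,0):SE a3@(3,2):E a4@(2,2):E a5@(3,3):SE a6@(5,0):W a7@(3,3):SE a8@(2,0):SE

4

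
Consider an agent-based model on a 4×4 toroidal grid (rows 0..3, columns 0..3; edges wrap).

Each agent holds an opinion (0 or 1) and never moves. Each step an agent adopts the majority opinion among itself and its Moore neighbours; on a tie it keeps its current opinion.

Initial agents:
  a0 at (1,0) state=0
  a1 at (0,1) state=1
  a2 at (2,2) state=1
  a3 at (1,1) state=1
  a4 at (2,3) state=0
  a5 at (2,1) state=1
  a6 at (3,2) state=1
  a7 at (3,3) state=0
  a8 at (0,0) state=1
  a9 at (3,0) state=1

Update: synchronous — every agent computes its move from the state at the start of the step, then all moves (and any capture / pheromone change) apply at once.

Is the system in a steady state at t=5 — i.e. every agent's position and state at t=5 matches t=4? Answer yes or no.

t=1: a0@(1,0):1 a1@(0,1):1 a2@(2,2):1 a3@(1,1):1 a4@(2,3):0 a5@(2,1):1 a6@(3,2):1 a7@(3,3):1 a8@(0,0):1 a9@(3,0):1
t=2: a0@(1,0):1 a1@(0,1):1 a2@(2,2):1 a3@(1,1):1 a4@(2,3):1 a5@(2,1):1 a6@(3,2):1 a7@(3,3):1 a8@(0,0):1 a9@(3,0):1
t=3: (unchanged — steady state)

yes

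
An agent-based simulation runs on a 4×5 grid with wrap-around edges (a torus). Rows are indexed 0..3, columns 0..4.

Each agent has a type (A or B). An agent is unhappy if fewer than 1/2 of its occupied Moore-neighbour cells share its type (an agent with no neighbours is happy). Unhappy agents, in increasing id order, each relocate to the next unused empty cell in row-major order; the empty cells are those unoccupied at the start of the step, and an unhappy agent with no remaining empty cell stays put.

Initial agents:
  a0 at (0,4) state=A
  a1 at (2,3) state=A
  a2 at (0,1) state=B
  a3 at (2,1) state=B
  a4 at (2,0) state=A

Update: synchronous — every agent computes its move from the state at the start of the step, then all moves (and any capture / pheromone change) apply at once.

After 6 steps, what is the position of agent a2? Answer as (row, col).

(0, 1)

t=1: a0@(0,4):A a1@(2,3):A a2@(0,1):B a3@(0,0):B a4@(0,2):A
t=2: a0@(0,3):A a1@(2,3):A a2@(0,1):B a3@(0,0):B a4@(1,0):A
t=3: a0@(0,3):A a1@(2,3):A a2@(0,1):B a3@(0,0):B a4@(0,2):A
t=4: (unchanged — steady state)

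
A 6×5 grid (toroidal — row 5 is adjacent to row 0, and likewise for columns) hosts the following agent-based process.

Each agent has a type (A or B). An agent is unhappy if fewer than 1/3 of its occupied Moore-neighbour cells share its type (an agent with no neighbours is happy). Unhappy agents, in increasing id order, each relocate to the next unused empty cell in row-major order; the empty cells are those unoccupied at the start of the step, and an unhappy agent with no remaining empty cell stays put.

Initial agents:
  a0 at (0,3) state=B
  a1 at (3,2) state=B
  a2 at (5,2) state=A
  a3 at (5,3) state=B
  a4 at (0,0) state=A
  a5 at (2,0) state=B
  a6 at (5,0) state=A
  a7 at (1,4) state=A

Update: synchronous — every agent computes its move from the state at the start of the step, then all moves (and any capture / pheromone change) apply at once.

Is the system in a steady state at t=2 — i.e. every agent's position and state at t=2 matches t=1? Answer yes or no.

t=1: a0@(0,3):B a1@(3,2):B a2@(0,1):A a3@(5,3):B a4@(0,0):A a5@(0,2):B a6@(5,0):A a7@(1,4):A
t=2: (unchanged — steady state)

yes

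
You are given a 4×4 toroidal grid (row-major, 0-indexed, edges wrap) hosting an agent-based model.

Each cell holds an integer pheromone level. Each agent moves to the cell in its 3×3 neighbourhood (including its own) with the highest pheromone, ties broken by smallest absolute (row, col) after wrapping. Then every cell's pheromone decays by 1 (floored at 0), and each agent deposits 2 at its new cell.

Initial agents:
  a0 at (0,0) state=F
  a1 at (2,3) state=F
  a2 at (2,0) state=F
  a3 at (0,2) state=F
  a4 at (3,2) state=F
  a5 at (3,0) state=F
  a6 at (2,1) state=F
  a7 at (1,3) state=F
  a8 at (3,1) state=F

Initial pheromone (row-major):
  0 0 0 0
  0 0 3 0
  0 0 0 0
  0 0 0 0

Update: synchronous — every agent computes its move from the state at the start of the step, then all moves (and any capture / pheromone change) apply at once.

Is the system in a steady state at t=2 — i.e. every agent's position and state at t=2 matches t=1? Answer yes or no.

no

t=1: a0@(0,0) a1@(1,2) a2@(1,0) a3@(1,2) a4@(0,1) a5@(0,0) a6@(1,2) a7@(1,2) a8@(0,0) | pheromone: 6 2 0 0 / 2 0 10 0 / 0 0 0 0 / 0 0 0 0
t=2: a0@(0,0) a1@(1,2) a2@(0,0) a3@(1,2) a4@(1,2) a5@(0,0) a6@(1,2) a7@(1,2) a8@(0,0) | pheromone: 13 1 0 0 / 1 0 19 0 / 0 0 0 0 / 0 0 0 0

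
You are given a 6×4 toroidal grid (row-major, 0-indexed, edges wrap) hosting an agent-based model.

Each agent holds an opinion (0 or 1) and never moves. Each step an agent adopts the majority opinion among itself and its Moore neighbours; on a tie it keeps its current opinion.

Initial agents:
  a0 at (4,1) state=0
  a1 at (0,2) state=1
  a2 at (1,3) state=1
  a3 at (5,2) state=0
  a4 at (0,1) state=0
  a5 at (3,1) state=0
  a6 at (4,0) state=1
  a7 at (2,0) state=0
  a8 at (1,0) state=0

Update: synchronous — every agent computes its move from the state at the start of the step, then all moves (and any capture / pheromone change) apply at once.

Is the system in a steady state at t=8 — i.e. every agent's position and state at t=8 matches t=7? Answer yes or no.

yes

t=1: a0@(4,1):0 a1@(0,2):1 a2@(1,3):1 a3@(5,2):0 a4@(0,1):0 a5@(3,1):0 a6@(4,0):0 a7@(2,0):0 a8@(1,0):0
t=2: (unchanged — steady state)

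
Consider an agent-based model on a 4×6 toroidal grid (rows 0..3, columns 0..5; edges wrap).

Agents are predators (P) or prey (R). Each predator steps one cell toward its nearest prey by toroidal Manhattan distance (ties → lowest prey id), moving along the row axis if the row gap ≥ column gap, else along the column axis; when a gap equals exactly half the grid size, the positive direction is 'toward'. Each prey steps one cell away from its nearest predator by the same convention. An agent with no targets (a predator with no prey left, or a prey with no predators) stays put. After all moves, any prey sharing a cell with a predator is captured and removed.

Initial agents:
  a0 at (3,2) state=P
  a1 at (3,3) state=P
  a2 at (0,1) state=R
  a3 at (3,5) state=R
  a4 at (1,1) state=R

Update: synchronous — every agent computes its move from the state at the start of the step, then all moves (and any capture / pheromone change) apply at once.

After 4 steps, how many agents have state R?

3

t=1: a0@(0,2):P a1@(3,4):P a2@(1,1):R a3@(3,0):R a4@(0,1):R
t=2: a0@(0,1):P a1@(3,5):P a2@(2,1):R a3@(3,1):R a4@(0,0):R
t=3: a0@(3,1):P a1@(3,0):P a2@(1,1):R a3@(2,1):R a4@(0,5):R
t=4: a0@(2,1):P a1@(2,0):P a2@(0,1):R a3@(1,1):R a4@(1,5):R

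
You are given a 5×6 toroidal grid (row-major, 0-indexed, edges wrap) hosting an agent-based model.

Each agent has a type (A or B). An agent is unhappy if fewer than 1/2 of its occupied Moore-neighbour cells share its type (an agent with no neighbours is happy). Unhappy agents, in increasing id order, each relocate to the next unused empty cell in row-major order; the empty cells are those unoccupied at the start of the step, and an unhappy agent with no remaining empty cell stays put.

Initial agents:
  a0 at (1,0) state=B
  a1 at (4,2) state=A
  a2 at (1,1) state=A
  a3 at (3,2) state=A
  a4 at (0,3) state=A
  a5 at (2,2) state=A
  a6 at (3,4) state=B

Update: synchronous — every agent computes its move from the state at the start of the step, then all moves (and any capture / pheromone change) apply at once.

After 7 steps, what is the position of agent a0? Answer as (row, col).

t=1: a0@(0,0):B a1@(4,2):A a2@(1,1):A a3@(3,2):A a4@(0,3):A a5@(2,2):A a6@(3,4):B
t=2: a0@(0,1):B a1@(4,2):A a2@(1,1):A a3@(3,2):A a4@(0,3):A a5@(2,2):A a6@(3,4):B
t=3: a0@(0,0):B a1@(4,2):A a2@(1,1):A a3@(3,2):A a4@(0,3):A a5@(2,2):A a6@(3,4):B
t=4: a0@(0,1):B a1@(4,2):A a2@(1,1):A a3@(3,2):A a4@(0,3):A a5@(2,2):A a6@(3,4):B
t=5: a0@(0,0):B a1@(4,2):A a2@(1,1):A a3@(3,2):A a4@(0,3):A a5@(2,2):A a6@(3,4):B
t=6: a0@(0,1):B a1@(4,2):A a2@(1,1):A a3@(3,2):A a4@(0,3):A a5@(2,2):A a6@(3,4):B
t=7: a0@(0,0):B a1@(4,2):A a2@(1,1):A a3@(3,2):A a4@(0,3):A a5@(2,2):A a6@(3,4):B

(0, 0)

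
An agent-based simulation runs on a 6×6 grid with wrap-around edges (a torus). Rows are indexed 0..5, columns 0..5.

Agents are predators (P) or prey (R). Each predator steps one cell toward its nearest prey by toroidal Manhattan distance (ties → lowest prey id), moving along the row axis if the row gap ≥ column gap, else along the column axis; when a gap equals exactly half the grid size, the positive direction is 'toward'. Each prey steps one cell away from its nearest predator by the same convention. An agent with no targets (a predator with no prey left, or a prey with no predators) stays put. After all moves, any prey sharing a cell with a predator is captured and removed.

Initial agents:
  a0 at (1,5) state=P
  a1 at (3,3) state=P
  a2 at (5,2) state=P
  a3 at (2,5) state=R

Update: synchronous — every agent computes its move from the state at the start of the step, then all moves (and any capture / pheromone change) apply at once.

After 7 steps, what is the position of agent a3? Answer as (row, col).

t=1: a0@(2,5):P a1@(3,4):P a2@(0,2):P a3@(3,5):R
t=2: a0@(3,5):P a1@(3,5):P a2@(1,2):P a3@(4,5):R
t=3: a0@(4,5):P a1@(4,5):P a2@(2,2):P a3@(5,5):R
t=4: a0@(5,5):P a1@(5,5):P a2@(3,2):P a3@(0,5):R
t=5: a0@(0,5):P a1@(0,5):P a2@(4,2):P a3@(1,5):R
t=6: a0@(1,5):P a1@(1,5):P a2@(5,2):P a3@(2,5):R
t=7: a0@(2,5):P a1@(2,5):P a2@(0,2):P a3@(3,5):R

(3, 5)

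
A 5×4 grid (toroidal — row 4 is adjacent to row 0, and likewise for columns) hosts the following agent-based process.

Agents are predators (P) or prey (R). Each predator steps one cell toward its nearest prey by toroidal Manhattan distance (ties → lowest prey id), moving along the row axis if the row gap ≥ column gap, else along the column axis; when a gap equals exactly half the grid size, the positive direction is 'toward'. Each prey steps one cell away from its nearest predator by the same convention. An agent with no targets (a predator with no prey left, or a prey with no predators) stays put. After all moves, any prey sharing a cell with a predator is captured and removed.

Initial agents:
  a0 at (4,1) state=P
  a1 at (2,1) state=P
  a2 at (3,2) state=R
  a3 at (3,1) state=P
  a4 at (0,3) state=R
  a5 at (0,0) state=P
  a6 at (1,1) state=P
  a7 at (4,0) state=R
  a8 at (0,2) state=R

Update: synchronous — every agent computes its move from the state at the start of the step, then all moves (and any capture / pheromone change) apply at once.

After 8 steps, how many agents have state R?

t=1: a0@(4,0):P a1@(3,1):P a2@(3,3):R a3@(3,2):P a4@(0,2):R a5@(0,3):P a6@(0,1):P a7@(4,3):R a8@(1,2):R
t=2: a0@(4,3):P a1@(3,2):P a2@(3,0):R a3@(3,3):P a4@(0,1):R a5@(0,2):P a6@(0,2):P a7@(4,2):R
t=3: a0@(4,2):P a1@(4,2):P a2@(3,1):R a3@(3,0):P a4@(0,0):R a5@(0,1):P a6@(0,1):P a7@(4,1):R
t=4: a0@(4,1):P a1@(4,1):P a2@(3,2):R a3@(3,1):P a4@(0,3):R a5@(0,0):P a6@(0,0):P a7@(4,0):R
t=5: a0@(4,0):P a1@(4,0):P a2@(3,3):R a3@(3,2):P a4@(0,2):R a5@(0,3):P a6@(0,3):P a7@(4,3):R
t=6: a0@(4,3):P a1@(4,3):P a2@(3,0):R a3@(3,3):P a4@(0,1):R a5@(0,2):P a6@(0,2):P a7@(4,2):R
t=7: a0@(4,2):P a1@(4,2):P a2@(3,1):R a3@(3,0):P a4@(0,0):R a5@(0,1):P a6@(0,1):P a7@(4,1):R
t=8: a0@(4,1):P a1@(4,1):P a2@(3,2):R a3@(3,1):P a4@(0,3):R a5@(0,0):P a6@(0,0):P a7@(4,0):R

3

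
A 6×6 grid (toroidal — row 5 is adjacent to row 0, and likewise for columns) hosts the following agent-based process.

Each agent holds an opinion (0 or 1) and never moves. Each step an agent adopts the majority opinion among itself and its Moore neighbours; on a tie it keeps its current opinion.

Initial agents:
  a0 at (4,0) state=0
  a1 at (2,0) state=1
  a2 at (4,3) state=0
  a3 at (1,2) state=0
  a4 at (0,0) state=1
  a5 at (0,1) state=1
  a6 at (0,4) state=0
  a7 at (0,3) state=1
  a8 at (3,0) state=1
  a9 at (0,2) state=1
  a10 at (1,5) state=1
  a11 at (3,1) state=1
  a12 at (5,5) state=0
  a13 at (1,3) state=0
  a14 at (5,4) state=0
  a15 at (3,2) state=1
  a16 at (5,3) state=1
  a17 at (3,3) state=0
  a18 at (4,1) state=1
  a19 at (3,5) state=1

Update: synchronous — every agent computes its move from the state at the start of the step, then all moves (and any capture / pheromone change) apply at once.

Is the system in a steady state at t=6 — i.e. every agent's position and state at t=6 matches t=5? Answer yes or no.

yes

t=1: a0@(4,0):1 a1@(2,0):1 a2@(4,3):0 a3@(1,2):1 a4@(0,0):1 a5@(0,1):1 a6@(0,4):0 a7@(0,3):0 a8@(3,0):1 a9@(0,2):1 a10@(1,5):1 a11@(3,1):1 a12@(5,5):0 a13@(1,3):0 a14@(5,4):0 a15@(3,2):1 a16@(5,3):1 a17@(3,3):0 a18@(4,1):1 a19@(3,5):1
t=2: a0@(4,0):1 a1@(2,0):1 a2@(4,3):0 a3@(1,2):1 a4@(0,0):1 a5@(0,1):1 a6@(0,4):0 a7@(0,3):0 a8@(3,0):1 a9@(0,2):1 a10@(1,5):1 a11@(3,1):1 a12@(5,5):0 a13@(1,3):0 a14@(5,4):0 a15@(3,2):1 a16@(5,3):0 a17@(3,3):0 a18@(4,1):1 a19@(3,5):1
t=3: (unchanged — steady state)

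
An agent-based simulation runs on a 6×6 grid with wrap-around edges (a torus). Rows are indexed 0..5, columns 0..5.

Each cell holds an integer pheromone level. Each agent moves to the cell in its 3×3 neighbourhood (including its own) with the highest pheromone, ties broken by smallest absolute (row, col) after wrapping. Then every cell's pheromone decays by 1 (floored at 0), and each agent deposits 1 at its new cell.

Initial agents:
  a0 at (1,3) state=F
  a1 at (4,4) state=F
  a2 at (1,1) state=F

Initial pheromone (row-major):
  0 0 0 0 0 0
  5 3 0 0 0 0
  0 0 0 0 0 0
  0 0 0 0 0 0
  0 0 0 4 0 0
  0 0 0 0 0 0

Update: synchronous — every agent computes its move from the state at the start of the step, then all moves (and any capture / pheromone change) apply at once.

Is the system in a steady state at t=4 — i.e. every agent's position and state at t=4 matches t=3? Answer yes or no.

yes

t=1: a0@(0,2) a1@(4,3) a2@(1,0) | pheromone: 0 0 1 0 0 0 / 5 2 0 0 0 0 / 0 0 0 0 0 0 / 0 0 0 0 0 0 / 0 0 0 4 0 0 / 0 0 0 0 0 0
t=2: a0@(1,1) a1@(4,3) a2@(1,0) | pheromone: 0 0 0 0 0 0 / 5 2 0 0 0 0 / 0 0 0 0 0 0 / 0 0 0 0 0 0 / 0 0 0 4 0 0 / 0 0 0 0 0 0
t=3: a0@(1,0) a1@(4,3) a2@(1,0) | pheromone: 0 0 0 0 0 0 / 6 1 0 0 0 0 / 0 0 0 0 0 0 / 0 0 0 0 0 0 / 0 0 0 4 0 0 / 0 0 0 0 0 0
t=4: a0@(1,0) a1@(4,3) a2@(1,0) | pheromone: 0 0 0 0 0 0 / 7 0 0 0 0 0 / 0 0 0 0 0 0 / 0 0 0 0 0 0 / 0 0 0 4 0 0 / 0 0 0 0 0 0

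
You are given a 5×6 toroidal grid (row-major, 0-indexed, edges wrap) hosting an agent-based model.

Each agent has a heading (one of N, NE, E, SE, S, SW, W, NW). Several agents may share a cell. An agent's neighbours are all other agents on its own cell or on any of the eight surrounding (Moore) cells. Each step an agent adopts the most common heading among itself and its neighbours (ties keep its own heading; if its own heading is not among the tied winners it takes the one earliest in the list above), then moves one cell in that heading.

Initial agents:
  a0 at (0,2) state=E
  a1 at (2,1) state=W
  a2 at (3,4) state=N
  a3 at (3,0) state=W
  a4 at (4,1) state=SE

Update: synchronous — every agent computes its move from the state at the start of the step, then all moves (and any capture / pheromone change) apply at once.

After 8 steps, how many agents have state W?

3

t=1: a0@(0,3):E a1@(2,0):W a2@(2,4):N a3@(3,5):W a4@(0,2):SE
t=2: a0@(0,4):E a1@(2,5):W a2@(1,4):N a3@(3,4):W a4@(1,3):SE
t=3: a0@(0,5):E a1@(2,4):W a2@(0,4):N a3@(3,3):W a4@(2,4):SE
t=4: a0@(0,0):E a1@(2,3):W a2@(4,4):N a3@(3,2):W a4@(2,3):W
t=5: a0@(0,1):E a1@(2,2):W a2@(3,4):N a3@(3,1):W a4@(2,2):W
t=6: a0@(0,2):E a1@(2,1):W a2@(2,4):N a3@(3,0):W a4@(2,1):W
t=7: a0@(0,3):E a1@(2,0):W a2@(1,4):N a3@(3,5):W a4@(2,0):W
t=8: a0@(0,4):E a1@(2,5):W a2@(0,4):N a3@(3,4):W a4@(2,5):W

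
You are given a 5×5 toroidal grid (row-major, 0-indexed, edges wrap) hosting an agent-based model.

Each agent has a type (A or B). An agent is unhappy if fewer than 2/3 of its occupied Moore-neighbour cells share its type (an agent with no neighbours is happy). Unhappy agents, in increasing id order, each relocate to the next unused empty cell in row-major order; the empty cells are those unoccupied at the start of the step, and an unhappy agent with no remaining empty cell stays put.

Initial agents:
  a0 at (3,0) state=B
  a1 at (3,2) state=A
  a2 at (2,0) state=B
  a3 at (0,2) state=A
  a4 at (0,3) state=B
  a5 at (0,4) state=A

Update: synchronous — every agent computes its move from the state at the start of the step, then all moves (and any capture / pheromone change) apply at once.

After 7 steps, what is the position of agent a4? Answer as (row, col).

(1, 0)

t=1: a0@(3,0):B a1@(3,2):A a2@(2,0):B a3@(0,0):A a4@(0,1):B a5@(1,0):A
t=2: a0@(3,0):B a1@(3,2):A a2@(0,2):B a3@(0,3):A a4@(0,4):B a5@(1,1):A
t=3: a0@(3,0):B a1@(3,2):A a2@(0,0):B a3@(0,1):A a4@(1,0):B a5@(1,2):A
t=4: a0@(3,0):B a1@(3,2):A a2@(0,2):B a3@(0,3):A a4@(0,4):B a5@(1,2):A
t=5: a0@(3,0):B a1@(3,2):A a2@(0,0):B a3@(0,1):A a4@(1,0):B a5@(1,1):A
t=6: a0@(3,0):B a1@(3,2):A a2@(0,2):B a3@(0,3):A a4@(0,4):B a5@(1,2):A
t=7: a0@(3,0):B a1@(3,2):A a2@(0,0):B a3@(0,1):A a4@(1,0):B a5@(1,1):A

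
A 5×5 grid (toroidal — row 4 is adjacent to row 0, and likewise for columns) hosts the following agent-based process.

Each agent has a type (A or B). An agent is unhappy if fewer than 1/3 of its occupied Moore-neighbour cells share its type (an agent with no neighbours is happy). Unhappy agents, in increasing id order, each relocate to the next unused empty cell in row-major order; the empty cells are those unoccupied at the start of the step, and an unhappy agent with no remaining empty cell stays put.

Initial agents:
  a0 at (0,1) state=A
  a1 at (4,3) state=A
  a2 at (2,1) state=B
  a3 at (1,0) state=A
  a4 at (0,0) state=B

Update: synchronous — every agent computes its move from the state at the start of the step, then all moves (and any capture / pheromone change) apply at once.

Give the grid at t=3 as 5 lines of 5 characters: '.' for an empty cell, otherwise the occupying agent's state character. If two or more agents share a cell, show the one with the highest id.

AABB.
A....
.....
.....
.....

t=1: a0@(0,1):A a1@(4,3):A a2@(0,2):B a3@(1,0):A a4@(0,3):B
t=2: a0@(0,1):A a1@(0,0):A a2@(0,2):B a3@(1,0):A a4@(0,3):B
t=3: (unchanged — steady state)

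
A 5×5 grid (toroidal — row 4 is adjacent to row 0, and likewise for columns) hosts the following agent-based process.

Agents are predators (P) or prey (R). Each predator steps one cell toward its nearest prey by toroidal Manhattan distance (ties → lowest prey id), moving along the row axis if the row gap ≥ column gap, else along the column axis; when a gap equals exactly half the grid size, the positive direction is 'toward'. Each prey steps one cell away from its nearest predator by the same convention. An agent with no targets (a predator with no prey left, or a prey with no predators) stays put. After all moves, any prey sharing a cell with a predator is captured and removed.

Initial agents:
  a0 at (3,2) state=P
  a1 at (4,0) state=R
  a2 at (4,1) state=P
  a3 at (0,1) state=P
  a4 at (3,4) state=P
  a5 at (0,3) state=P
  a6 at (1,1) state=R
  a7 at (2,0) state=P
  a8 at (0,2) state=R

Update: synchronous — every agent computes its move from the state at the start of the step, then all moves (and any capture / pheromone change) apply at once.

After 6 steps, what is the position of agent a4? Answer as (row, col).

t=1: a0@(4,2):P a2@(4,0):P a3@(1,1):P a4@(4,4):P a5@(0,2):P a6@(2,1):R a7@(3,0):P a8@(0,3):R
t=2: a0@(0,2):P a2@(3,0):P a3@(2,1):P a4@(0,4):P a5@(0,3):P a6@(3,1):R a7@(2,0):P
t=3: a0@(4,2):P a2@(3,1):P a3@(3,1):P a4@(4,4):P a5@(4,3):P a6@(3,2):R a7@(3,0):P
t=4: a0@(3,2):P a2@(3,2):P a3@(3,2):P a4@(4,3):P a5@(3,3):P a6@(2,2):R a7@(3,1):P
t=5: a0@(2,2):P a2@(2,2):P a3@(2,2):P a4@(3,3):P a5@(2,3):P a6@(1,2):R a7@(2,1):P
t=6: a0@(1,2):P a2@(1,2):P a3@(1,2):P a4@(2,3):P a5@(1,3):P a6@(0,2):R a7@(1,1):P

(2, 3)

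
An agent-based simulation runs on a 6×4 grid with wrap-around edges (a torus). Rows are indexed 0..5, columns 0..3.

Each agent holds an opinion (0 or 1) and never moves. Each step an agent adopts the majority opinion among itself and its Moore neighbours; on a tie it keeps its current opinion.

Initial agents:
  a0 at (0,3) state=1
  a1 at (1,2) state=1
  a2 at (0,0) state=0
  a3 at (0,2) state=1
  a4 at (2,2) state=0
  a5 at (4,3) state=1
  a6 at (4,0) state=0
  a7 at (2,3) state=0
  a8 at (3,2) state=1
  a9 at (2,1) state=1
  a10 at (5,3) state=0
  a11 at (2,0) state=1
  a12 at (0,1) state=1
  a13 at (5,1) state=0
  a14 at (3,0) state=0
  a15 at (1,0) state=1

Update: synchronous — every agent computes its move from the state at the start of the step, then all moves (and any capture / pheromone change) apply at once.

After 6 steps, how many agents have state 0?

t=1: a0@(0,3):1 a1@(1,2):1 a2@(0,0):0 a3@(0,2):1 a4@(2,2):1 a5@(4,3):0 a6@(4,0):0 a7@(2,3):1 a8@(3,2):1 a9@(2,1):1 a10@(5,3):0 a11@(2,0):1 a12@(0,1):1 a13@(5,1):0 a14@(3,0):0 a15@(1,0):1
t=2: (unchanged — steady state)

6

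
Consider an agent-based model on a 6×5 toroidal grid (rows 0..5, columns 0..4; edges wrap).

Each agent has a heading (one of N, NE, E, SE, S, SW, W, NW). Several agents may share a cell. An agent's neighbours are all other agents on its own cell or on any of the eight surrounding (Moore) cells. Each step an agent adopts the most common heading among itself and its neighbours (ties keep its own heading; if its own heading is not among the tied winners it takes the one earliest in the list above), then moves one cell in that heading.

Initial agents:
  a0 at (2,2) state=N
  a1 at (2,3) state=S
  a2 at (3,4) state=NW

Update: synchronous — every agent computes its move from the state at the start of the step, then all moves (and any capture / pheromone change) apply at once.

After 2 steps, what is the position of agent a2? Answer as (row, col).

(1, 2)

t=1: a0@(1,2):N a1@(3,3):S a2@(2,3):NW
t=2: a0@(0,2):N a1@(4,3):S a2@(1,2):NW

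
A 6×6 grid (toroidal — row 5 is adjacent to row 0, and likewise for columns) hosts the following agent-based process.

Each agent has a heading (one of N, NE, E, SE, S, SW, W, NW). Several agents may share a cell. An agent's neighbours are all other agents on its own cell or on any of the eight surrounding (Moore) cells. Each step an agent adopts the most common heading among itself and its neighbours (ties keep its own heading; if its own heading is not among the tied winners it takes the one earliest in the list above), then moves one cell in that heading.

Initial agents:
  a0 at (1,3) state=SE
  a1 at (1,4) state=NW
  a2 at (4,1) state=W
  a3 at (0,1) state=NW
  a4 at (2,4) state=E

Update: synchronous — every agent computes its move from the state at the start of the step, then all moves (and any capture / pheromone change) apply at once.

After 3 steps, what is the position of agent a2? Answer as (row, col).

t=1: a0@(2,4):SE a1@(0,3):NW a2@(4,0):W a3@(5,0):NW a4@(2,5):E
t=2: a0@(3,5):SE a1@(5,2):NW a2@(4,5):W a3@(4,5):NW a4@(2,0):E
t=3: a0@(4,0):SE a1@(4,1):NW a2@(4,4):W a3@(3,4):NW a4@(2,1):E

(4, 4)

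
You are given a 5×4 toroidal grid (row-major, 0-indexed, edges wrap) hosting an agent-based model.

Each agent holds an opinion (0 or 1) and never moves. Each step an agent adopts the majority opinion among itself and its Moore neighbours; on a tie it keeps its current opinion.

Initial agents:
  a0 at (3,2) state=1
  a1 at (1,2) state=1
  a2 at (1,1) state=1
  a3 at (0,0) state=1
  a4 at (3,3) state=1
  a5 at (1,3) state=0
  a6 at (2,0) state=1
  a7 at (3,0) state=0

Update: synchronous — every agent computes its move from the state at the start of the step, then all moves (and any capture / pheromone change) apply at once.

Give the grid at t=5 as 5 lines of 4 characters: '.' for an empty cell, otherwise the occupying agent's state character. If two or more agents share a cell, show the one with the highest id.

1...
.111
1...
1.11
....

t=1: a0@(3,2):1 a1@(1,2):1 a2@(1,1):1 a3@(0,0):1 a4@(3,3):1 a5@(1,3):1 a6@(2,0):1 a7@(3,0):1
t=2: (unchanged — steady state)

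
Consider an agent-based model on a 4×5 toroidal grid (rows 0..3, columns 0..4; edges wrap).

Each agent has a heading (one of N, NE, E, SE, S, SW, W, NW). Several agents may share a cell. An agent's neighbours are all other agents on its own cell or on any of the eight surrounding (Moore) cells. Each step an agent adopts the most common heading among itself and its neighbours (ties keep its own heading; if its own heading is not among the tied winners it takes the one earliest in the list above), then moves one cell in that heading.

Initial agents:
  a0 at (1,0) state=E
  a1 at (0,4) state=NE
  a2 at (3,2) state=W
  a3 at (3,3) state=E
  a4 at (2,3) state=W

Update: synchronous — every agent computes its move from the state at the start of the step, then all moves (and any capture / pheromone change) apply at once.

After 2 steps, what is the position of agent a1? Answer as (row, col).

t=1: a0@(1,1):E a1@(0,0):E a2@(3,1):W a3@(3,2):W a4@(2,2):W
t=2: a0@(1,2):E a1@(0,1):E a2@(3,0):W a3@(3,1):W a4@(2,1):W

(0, 1)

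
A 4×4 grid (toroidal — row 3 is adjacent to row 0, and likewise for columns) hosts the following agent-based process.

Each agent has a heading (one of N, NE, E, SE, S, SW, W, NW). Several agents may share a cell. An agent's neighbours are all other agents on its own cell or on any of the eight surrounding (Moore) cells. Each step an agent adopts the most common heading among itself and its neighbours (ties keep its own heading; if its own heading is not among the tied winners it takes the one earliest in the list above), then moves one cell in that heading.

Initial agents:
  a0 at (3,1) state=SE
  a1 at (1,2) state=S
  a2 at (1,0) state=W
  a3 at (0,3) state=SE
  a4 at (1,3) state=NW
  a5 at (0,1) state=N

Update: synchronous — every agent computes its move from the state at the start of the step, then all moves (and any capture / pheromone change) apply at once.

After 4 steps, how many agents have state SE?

t=1: a0@(0,2):SE a1@(2,2):S a2@(1,3):W a3@(1,0):SE a4@(0,2):NW a5@(3,1):N
t=2: a0@(1,3):SE a1@(3,2):S a2@(2,0):SE a3@(2,1):SE a4@(3,1):NW a5@(2,1):N
t=3: a0@(2,0):SE a1@(0,2):S a2@(3,1):SE a3@(3,2):SE a4@(0,2):SE a5@(3,2):SE
t=4: a0@(3,1):SE a1@(1,3):SE a2@(0,2):SE a3@(0,3):SE a4@(1,3):SE a5@(0,3):SE

6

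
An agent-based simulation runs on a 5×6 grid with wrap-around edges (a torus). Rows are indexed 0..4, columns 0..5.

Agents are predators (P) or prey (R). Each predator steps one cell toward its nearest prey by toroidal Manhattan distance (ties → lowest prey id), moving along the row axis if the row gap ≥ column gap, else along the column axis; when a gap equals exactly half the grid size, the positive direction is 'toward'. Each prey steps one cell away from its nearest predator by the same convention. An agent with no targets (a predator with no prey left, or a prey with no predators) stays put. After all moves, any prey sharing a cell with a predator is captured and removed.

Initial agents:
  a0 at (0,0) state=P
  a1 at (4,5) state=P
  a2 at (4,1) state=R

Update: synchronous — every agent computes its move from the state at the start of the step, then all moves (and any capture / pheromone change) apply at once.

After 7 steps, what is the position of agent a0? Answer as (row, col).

(3, 0)

t=1: a0@(4,0):P a1@(4,0):P a2@(3,1):R
t=2: a0@(3,0):P a1@(3,0):P a2@(2,1):R
t=3: a0@(2,0):P a1@(2,0):P a2@(1,1):R
t=4: a0@(1,0):P a1@(1,0):P a2@(0,1):R
t=5: a0@(0,0):P a1@(0,0):P a2@(4,1):R
t=6: a0@(4,0):P a1@(4,0):P a2@(3,1):R
t=7: a0@(3,0):P a1@(3,0):P a2@(2,1):R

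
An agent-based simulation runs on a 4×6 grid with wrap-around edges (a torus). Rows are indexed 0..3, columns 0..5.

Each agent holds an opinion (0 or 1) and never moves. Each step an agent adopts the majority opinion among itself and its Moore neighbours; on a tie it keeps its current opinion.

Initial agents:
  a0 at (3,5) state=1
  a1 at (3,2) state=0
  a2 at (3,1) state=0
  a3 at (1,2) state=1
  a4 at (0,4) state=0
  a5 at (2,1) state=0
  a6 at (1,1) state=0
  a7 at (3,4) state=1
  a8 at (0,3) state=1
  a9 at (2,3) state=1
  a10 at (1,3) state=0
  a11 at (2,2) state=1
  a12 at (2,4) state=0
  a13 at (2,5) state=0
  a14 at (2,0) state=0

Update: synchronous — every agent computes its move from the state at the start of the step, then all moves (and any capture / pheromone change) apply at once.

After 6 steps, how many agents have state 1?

t=1: a0@(3,5):0 a1@(3,2):0 a2@(3,1):0 a3@(1,2):1 a4@(0,4):1 a5@(2,1):0 a6@(1,1):0 a7@(3,4):1 a8@(0,3):1 a9@(2,3):1 a10@(1,3):1 a11@(2,2):0 a12@(2,4):0 a13@(2,5):0 a14@(2,0):0
t=2: (unchanged — steady state)

6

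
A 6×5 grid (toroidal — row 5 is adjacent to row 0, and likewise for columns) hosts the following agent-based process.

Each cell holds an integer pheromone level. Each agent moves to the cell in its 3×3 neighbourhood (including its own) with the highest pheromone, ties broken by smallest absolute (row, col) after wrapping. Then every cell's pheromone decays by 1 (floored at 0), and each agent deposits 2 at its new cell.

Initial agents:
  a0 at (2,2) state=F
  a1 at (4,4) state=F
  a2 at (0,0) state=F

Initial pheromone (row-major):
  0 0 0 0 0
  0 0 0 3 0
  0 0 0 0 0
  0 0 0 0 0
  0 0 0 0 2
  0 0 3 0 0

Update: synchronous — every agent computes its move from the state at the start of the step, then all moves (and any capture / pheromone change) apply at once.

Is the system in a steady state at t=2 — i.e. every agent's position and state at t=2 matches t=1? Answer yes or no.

yes

t=1: a0@(1,3) a1@(4,4) a2@(0,0) | pheromone: 2 0 0 0 0 / 0 0 0 4 0 / 0 0 0 0 0 / 0 0 0 0 0 / 0 0 0 0 3 / 0 0 2 0 0
t=2: a0@(1,3) a1@(4,4) a2@(0,0) | pheromone: 3 0 0 0 0 / 0 0 0 5 0 / 0 0 0 0 0 / 0 0 0 0 0 / 0 0 0 0 4 / 0 0 1 0 0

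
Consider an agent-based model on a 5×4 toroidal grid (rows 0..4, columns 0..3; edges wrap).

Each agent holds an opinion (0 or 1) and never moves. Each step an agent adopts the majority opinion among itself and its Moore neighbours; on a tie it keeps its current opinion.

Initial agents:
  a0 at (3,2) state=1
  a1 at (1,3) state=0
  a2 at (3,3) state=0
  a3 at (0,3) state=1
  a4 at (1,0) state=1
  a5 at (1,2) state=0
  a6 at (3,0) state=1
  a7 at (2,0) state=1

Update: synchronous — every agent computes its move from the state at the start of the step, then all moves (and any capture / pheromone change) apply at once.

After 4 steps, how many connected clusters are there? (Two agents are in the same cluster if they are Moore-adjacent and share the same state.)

t=1: a0@(3,2):1 a1@(1,3):1 a2@(3,3):1 a3@(0,3):1 a4@(1,0):1 a5@(1,2):0 a6@(3,0):1 a7@(2,0):1
t=2: a0@(3,2):1 a1@(1,3):1 a2@(3,3):1 a3@(0,3):1 a4@(1,0):1 a5@(1,2):1 a6@(3,0):1 a7@(2,0):1
t=3: (unchanged — steady state)

1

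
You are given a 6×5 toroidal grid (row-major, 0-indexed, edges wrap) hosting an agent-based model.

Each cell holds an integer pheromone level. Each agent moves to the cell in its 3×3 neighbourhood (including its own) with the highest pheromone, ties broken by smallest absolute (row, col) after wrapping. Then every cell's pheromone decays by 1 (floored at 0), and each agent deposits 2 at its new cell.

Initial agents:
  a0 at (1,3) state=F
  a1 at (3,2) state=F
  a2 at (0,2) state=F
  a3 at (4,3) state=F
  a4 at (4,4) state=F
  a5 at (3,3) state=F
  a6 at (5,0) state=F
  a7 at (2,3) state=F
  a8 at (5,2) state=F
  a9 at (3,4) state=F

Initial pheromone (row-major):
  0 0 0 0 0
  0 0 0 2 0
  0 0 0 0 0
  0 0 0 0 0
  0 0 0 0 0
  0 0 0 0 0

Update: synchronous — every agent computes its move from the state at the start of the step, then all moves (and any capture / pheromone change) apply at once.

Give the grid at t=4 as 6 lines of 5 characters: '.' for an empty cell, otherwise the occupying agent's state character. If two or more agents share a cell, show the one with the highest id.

t=1: a0@(1,3) a1@(2,1) a2@(1,3) a3@(3,2) a4@(3,0) a5@(2,2) a6@(0,0) a7@(1,3) a8@(0,1) a9@(2,0) | pheromone: 2 2 0 0 0 / 0 0 0 7 0 / 2 2 2 0 0 / 2 0 2 0 0 / 0 0 0 0 0 / 0 0 0 0 0
t=2: a0@(1,3) a1@(2,0) a2@(1,3) a3@(2,1) a4@(2,0) a5@(1,3) a6@(0,0) a7@(1,3) a8@(0,0) a9@(2,0) | pheromone: 5 1 0 0 0 / 0 0 0 14 0 / 7 3 1 0 0 / 1 0 1 0 0 / 0 0 0 0 0 / 0 0 0 0 0
t=3: a0@(1,3) a1@(2,0) a2@(1,3) a3@(2,0) a4@(2,0) a5@(1,3) a6@(0,0) a7@(1,3) a8@(0,0) a9@(2,0) | pheromone: 8 0 0 0 0 / 0 0 0 21 0 / 14 2 0 0 0 / 0 0 0 0 0 / 0 0 0 0 0 / 0 0 0 0 0
t=4: a0@(1,3) a1@(2,0) a2@(1,3) a3@(2,0) a4@(2,0) a5@(1,3) a6@(0,0) a7@(1,3) a8@(0,0) a9@(2,0) | pheromone: 11 0 0 0 0 / 0 0 0 28 0 / 21 1 0 0 0 / 0 0 0 0 0 / 0 0 0 0 0 / 0 0 0 0 0

F....
...F.
F....
.....
.....
.....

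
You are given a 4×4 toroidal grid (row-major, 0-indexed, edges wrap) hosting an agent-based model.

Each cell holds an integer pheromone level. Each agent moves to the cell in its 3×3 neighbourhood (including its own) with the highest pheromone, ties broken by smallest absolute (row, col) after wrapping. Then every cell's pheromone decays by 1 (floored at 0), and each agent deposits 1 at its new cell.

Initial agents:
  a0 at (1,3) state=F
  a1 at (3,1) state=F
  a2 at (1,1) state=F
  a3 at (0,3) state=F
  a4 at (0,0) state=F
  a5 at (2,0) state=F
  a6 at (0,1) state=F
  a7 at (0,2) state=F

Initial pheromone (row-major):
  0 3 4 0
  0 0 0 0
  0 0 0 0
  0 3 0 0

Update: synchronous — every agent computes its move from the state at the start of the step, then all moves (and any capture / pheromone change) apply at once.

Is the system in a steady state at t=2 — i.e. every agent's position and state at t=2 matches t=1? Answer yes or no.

no

t=1: a0@(0,2) a1@(0,2) a2@(0,2) a3@(0,2) a4@(0,1) a5@(3,1) a6@(0,2) a7@(0,2) | pheromone: 0 3 9 0 / 0 0 0 0 / 0 0 0 0 / 0 3 0 0
t=2: a0@(0,2) a1@(0,2) a2@(0,2) a3@(0,2) a4@(0,2) a5@(0,2) a6@(0,2) a7@(0,2) | pheromone: 0 2 16 0 / 0 0 0 0 / 0 0 0 0 / 0 2 0 0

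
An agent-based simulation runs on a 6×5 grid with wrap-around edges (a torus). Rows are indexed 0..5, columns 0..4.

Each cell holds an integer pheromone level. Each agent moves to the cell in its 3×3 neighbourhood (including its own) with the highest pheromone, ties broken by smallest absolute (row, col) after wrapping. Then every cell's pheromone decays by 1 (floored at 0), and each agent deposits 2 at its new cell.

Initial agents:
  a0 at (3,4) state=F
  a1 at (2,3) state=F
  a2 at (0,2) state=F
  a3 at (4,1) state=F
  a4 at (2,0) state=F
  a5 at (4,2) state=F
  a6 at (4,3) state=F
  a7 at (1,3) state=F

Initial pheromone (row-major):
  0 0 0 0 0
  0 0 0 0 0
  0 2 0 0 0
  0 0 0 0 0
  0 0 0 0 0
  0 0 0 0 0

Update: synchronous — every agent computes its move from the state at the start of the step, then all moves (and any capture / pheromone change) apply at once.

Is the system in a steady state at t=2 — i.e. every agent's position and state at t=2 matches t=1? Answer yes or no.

t=1: a0@(2,0) a1@(1,2) a2@(0,1) a3@(3,0) a4@(2,1) a5@(3,1) a6@(3,2) a7@(0,2) | pheromone: 0 2 2 0 0 / 0 0 2 0 0 / 2 3 0 0 0 / 2 2 2 0 0 / 0 0 0 0 0 / 0 0 0 0 0
t=2: a0@(2,1) a1@(2,1) a2@(0,1) a3@(2,1) a4@(2,1) a5@(2,1) a6@(2,1) a7@(0,1) | pheromone: 0 5 1 0 0 / 0 0 1 0 0 / 1 14 0 0 0 / 1 1 1 0 0 / 0 0 0 0 0 / 0 0 0 0 0

no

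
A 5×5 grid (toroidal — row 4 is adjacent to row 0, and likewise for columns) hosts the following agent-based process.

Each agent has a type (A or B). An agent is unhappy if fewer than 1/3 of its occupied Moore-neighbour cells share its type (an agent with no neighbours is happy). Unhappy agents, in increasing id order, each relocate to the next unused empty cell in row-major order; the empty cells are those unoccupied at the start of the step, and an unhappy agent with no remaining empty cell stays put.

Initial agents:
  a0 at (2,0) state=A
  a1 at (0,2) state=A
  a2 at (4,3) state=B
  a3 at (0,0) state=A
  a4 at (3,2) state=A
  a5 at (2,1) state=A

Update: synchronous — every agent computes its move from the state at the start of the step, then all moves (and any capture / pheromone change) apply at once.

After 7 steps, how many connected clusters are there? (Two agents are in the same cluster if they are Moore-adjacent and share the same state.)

3

t=1: a0@(2,0):A a1@(0,1):A a2@(0,3):B a3@(0,0):A a4@(3,2):A a5@(2,1):A
t=2: (unchanged — steady state)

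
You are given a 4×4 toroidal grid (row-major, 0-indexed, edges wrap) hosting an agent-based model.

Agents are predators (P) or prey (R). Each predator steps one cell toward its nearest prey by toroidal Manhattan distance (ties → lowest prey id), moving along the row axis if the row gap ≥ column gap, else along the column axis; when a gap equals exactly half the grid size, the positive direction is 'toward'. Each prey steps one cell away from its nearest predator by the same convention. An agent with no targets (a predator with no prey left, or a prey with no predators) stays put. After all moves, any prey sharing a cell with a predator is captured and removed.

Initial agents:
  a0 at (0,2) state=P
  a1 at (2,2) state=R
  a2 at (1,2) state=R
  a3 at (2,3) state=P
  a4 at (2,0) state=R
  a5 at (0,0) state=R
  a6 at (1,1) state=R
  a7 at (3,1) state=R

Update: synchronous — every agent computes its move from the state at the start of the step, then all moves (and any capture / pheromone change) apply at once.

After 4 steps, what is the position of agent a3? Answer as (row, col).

t=1: a0@(1,2):P a1@(2,1):R a3@(2,2):P a4@(2,1):R a5@(0,3):R a6@(2,1):R a7@(2,1):R
t=2: a0@(2,2):P a1@(2,0):R a3@(2,1):P a4@(2,0):R a5@(3,3):R a6@(2,0):R a7@(2,0):R
t=3: a0@(2,3):P a3@(2,0):P a5@(0,3):R
t=4: a0@(3,3):P a3@(3,0):P

(3, 0)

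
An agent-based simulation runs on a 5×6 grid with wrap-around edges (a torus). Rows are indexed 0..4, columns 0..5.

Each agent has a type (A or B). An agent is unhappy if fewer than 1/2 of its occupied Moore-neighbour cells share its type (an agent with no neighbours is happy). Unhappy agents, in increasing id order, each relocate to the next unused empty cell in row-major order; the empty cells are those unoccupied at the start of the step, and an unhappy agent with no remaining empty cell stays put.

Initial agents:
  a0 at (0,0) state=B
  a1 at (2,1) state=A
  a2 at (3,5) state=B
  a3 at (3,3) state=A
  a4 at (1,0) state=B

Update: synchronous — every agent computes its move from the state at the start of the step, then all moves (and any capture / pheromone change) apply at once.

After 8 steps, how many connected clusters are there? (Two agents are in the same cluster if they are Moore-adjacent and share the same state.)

4

t=1: a0@(0,0):B a1@(0,1):A a2@(3,5):B a3@(3,3):A a4@(1,0):B
t=2: a0@(0,0):B a1@(0,2):A a2@(3,5):B a3@(3,3):A a4@(1,0):B
t=3: (unchanged — steady state)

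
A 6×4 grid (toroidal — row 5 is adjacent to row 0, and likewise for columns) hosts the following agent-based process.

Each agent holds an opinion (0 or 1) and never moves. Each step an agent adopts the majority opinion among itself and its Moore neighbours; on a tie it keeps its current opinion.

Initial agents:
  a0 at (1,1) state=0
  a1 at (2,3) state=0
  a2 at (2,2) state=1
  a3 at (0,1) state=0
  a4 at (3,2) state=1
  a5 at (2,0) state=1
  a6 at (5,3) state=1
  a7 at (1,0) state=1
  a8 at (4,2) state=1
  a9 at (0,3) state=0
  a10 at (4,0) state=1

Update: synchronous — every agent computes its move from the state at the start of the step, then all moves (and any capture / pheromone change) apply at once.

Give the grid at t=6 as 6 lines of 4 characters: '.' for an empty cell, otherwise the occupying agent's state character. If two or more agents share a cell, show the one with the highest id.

t=1: a0@(1,1):1 a1@(2,3):1 a2@(2,2):1 a3@(0,1):0 a4@(3,2):1 a5@(2,0):1 a6@(5,3):1 a7@(1,0):0 a8@(4,2):1 a9@(0,3):1 a10@(4,0):1
t=2: a0@(1,1):1 a1@(2,3):1 a2@(2,2):1 a3@(0,1):0 a4@(3,2):1 a5@(2,0):1 a6@(5,3):1 a7@(1,0):1 a8@(4,2):1 a9@(0,3):1 a10@(4,0):1
t=3: a0@(1,1):1 a1@(2,3):1 a2@(2,2):1 a3@(0,1):1 a4@(3,2):1 a5@(2,0):1 a6@(5,3):1 a7@(1,0):1 a8@(4,2):1 a9@(0,3):1 a10@(4,0):1
t=4: (unchanged — steady state)

.1.1
11..
1.11
..1.
1.1.
...1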